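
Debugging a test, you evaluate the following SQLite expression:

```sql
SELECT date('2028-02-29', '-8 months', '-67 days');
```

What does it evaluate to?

Adding -8 months to 2028-02-29 gives 2027-06-29.
Applying '-67 days' to 2027-06-29: counting 67 days back gives 2027-04-23.

2027-04-23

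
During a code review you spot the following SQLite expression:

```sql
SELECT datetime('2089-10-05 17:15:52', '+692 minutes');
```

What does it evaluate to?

692 minutes = 11h 32m; +692 minutes from 2089-10-05 17:15:52 is 2089-10-06 04:47:52 (crosses midnight).

2089-10-06 04:47:52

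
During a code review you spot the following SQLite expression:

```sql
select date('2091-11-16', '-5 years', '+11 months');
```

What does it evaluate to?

Adding -5 years to 2091-11-16 gives 2086-11-16.
Adding +11 months to 2086-11-16 gives 2087-10-16.

2087-10-16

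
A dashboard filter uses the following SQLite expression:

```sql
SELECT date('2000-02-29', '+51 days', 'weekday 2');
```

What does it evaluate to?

Applying '+51 days' to 2000-02-29: counting 51 days forward gives 2000-04-20.
`weekday 2` advances to the next Tuesday; 2000-04-20 is a Thursday, so it moves forward to 2000-04-25.

2000-04-25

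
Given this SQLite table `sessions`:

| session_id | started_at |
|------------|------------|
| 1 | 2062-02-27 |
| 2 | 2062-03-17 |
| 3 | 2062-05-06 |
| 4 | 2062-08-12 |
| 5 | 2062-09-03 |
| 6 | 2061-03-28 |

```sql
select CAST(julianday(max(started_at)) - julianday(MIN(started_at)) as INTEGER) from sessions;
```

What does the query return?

524

MIN = 2061-03-28, MAX = 2062-09-03.
3 days remain in March 2061 after the 28th (31 − 28).
Full months from April 2061 through August 2062 contribute their day counts.
Then 3 days into September 2062.
Total: 3 + 30 + 31 + 30 + 31 + 31 + 30 + 31 + 30 + 31 + 31 + 28 + 31 + 30 + 31 + 30 + 31 + 31 + 3 = 524.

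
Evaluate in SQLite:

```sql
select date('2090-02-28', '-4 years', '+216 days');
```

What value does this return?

Adding -4 years to 2090-02-28 gives 2086-02-28.
Applying '+216 days' to 2086-02-28: counting 216 days forward gives 2086-10-02.

2086-10-02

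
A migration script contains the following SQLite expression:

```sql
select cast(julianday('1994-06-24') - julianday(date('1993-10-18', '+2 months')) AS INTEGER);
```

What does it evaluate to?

Adding +2 months to 1993-10-18 gives 1993-12-18.
13 days remain in December 1993 after the 18th (31 − 18).
January 1994: 31 days.
February 1994: 28 days.
March 1994: 31 days.
April 1994: 30 days.
May 1994: 31 days.
Then 24 days into June 1994.
Total: 13 + 31 + 28 + 31 + 30 + 31 + 24 = 188.

188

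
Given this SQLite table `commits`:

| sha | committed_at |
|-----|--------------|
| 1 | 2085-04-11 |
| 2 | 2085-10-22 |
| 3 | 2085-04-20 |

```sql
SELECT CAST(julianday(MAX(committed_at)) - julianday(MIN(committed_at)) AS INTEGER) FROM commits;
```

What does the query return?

MIN = 2085-04-11, MAX = 2085-10-22.
19 days remain in April 2085 after the 11th (30 − 11).
May 2085: 31 days.
June 2085: 30 days.
July 2085: 31 days.
August 2085: 31 days.
September 2085: 30 days.
Then 22 days into October 2085.
Total: 19 + 31 + 30 + 31 + 31 + 30 + 22 = 194.

194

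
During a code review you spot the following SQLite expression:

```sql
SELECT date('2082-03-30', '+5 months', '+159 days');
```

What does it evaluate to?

2083-02-05

Adding +5 months to 2082-03-30 gives 2082-08-30.
Applying '+159 days' to 2082-08-30: counting 159 days forward gives 2083-02-05.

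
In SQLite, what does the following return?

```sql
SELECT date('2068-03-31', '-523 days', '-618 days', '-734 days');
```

2063-02-11

Applying '-523 days' to 2068-03-31: counting 523 days back gives 2066-10-25.
Applying '-618 days' to 2066-10-25: counting 618 days back gives 2065-02-14.
Applying '-734 days' to 2065-02-14: counting 734 days back gives 2063-02-11.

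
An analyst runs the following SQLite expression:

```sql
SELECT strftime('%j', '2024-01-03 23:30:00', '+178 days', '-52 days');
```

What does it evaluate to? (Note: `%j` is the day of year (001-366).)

First apply '+178 days', '-52 days': 2024-01-03 23:30:00 → 2024-05-08 23:30:00.
Day-of-year for 2024-05-08: days since 2024-01-01 inclusive = 129, zero-padded to 129.

129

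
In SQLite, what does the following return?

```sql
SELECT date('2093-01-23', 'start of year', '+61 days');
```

`start of year` rewinds 2093-01-23 to 2093-01-01.
Applying '+61 days' to 2093-01-01: counting 61 days forward gives 2093-03-03.

2093-03-03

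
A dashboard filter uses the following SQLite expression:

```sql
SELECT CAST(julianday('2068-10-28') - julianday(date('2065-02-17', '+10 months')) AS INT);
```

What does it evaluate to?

1046

Adding +10 months to 2065-02-17 gives 2065-12-17.
14 days remain in December 2065 after the 17th (31 − 17).
Full months from January 2066 through September 2068 contribute their day counts.
Then 28 days into October 2068.
Total: 14 + 31 + 28 + 31 + 30 + 31 + 30 + 31 + 31 + 30 + 31 + 30 + 31 + 31 + 28 + 31 + 30 + 31 + 30 + 31 + 31 + 30 + 31 + 30 + 31 + 31 + 29 + 31 + 30 + 31 + 30 + 31 + 31 + 30 + 28 = 1046.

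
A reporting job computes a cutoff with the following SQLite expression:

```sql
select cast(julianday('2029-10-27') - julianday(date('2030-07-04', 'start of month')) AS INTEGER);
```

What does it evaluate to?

-247

`start of month` rewinds 2030-07-04 to 2030-07-01.
4 days remain in October 2029 after the 27th (31 − 27).
Full months from November 2029 through June 2030 contribute their day counts.
Then 1 day into July 2030.
Total: 4 + 30 + 31 + 31 + 28 + 31 + 30 + 31 + 30 + 1 = 247.
The subtraction is earlier − later, so the result is −247 → -247.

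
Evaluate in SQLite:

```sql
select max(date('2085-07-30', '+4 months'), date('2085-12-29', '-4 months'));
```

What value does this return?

date('2085-07-30', '+4 months') → 2085-11-30.
date('2085-12-29', '-4 months') → 2085-08-29.
Later of the two is 2085-11-30.

2085-11-30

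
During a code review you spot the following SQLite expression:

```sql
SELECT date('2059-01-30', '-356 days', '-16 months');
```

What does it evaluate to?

Applying '-356 days' to 2059-01-30: counting 356 days back gives 2058-02-08.
Adding -16 months to 2058-02-08 gives 2056-10-08.

2056-10-08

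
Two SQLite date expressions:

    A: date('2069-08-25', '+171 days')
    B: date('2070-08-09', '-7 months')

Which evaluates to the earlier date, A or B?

A = 2070-02-12.
B = 2070-01-09.
B is earlier.

B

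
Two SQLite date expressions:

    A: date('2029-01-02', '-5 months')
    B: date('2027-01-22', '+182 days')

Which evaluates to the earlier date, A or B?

B

A = 2028-08-02.
B = 2027-07-23.
B is earlier.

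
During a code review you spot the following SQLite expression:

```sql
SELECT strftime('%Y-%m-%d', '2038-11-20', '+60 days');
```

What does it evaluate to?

2039-01-19

First apply '+60 days': 2038-11-20 → 2039-01-19.
`%Y-%m-%d` extracts the ISO date: 2039-01-19.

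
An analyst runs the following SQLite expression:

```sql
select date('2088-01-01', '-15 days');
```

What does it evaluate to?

Going back 1 day from 2088-01-01 reaches 2087-12-31 (last day of December, 31 days).
Going back 14 days within December lands on 2087-12-17.

2087-12-17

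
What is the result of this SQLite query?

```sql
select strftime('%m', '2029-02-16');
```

02

`%m` extracts the 2-digit month (01-12): 02.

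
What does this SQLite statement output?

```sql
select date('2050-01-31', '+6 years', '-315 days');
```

2055-03-22

Adding +6 years to 2050-01-31 gives 2056-01-31.
Applying '-315 days' to 2056-01-31: counting 315 days back gives 2055-03-22.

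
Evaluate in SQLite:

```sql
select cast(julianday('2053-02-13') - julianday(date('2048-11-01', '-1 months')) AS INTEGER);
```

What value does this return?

Adding -1 month to 2048-11-01 gives 2048-10-01.
30 days remain in October 2048 after the 1st (31 − 1).
Full months from November 2048 through January 2053 contribute their day counts.
Then 13 days into February 2053.
Total: 30 + 30 + 31 + 31 + 28 + 31 + 30 + 31 + 30 + 31 + 31 + 30 + 31 + 30 + 31 + 31 + 28 + 31 + 30 + 31 + 30 + 31 + 31 + 30 + 31 + 30 + 31 + 31 + 28 + 31 + 30 + 31 + 30 + 31 + 31 + 30 + 31 + 30 + 31 + 31 + 29 + 31 + 30 + 31 + 30 + 31 + 31 + 30 + 31 + 30 + 31 + 31 + 13 = 1596.

1596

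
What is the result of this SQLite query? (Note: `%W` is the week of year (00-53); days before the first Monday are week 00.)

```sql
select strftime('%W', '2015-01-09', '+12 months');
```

First apply '+12 months': 2015-01-09 → 2016-01-09.
2016-01-09 is a Saturday. SQLite's %W counts Mondays since the year started; the result is 01.

01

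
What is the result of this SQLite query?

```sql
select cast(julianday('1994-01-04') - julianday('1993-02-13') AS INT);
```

15 days remain in February 1993 after the 13th (28 − 13).
Full months from March 1993 through December 1993 contribute their day counts.
Then 4 days into January 1994.
Total: 15 + 31 + 30 + 31 + 30 + 31 + 31 + 30 + 31 + 30 + 31 + 4 = 325.

325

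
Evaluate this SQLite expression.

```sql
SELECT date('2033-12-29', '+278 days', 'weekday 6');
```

2034-10-07

Applying '+278 days' to 2033-12-29: counting 278 days forward gives 2034-10-03.
`weekday 6` advances to the next Saturday; 2034-10-03 is a Tuesday, so it moves forward to 2034-10-07.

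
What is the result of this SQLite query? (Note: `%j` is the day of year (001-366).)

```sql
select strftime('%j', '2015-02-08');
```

039

Day-of-year for 2015-02-08: days since 2015-01-01 inclusive = 39, zero-padded to 039.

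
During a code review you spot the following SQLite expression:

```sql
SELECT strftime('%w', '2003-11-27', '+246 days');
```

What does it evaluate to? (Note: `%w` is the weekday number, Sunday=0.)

5

First apply '+246 days': 2003-11-27 → 2004-07-30.
2004-07-30 is a Friday; with Sunday=0 that is 5.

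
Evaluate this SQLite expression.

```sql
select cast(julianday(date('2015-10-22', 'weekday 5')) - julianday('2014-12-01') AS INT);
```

`weekday 5` advances to the next Friday; 2015-10-22 is a Thursday, so it moves forward to 2015-10-23.
30 days remain in December 2014 after the 1st (31 − 1).
Full months from January 2015 through September 2015 contribute their day counts.
Then 23 days into October 2015.
Total: 30 + 31 + 28 + 31 + 30 + 31 + 30 + 31 + 31 + 30 + 23 = 326.

326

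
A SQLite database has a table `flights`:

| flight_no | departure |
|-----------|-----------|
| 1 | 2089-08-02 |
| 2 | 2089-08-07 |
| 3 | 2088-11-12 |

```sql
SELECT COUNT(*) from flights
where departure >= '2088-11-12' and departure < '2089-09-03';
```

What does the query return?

3

Rows in [2088-11-12, 2089-09-03): 2089-08-02, 2089-08-07, 2088-11-12 → 3 rows.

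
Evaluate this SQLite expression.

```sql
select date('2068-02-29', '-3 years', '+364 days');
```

Adding -3 years to 2068-02-29 targets 2065-02-29, but 2065 is not a leap year, so SQLite normalizes to 2065-03-01.
Applying '+364 days' to 2065-03-01: counting 364 days forward gives 2066-02-28.

2066-02-28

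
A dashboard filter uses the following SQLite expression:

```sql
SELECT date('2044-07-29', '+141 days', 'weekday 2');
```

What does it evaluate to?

2044-12-20

Applying '+141 days' to 2044-07-29: counting 141 days forward gives 2044-12-17.
`weekday 2` advances to the next Tuesday; 2044-12-17 is a Saturday, so it moves forward to 2044-12-20.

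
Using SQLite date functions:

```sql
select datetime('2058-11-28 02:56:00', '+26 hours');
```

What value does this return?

+26 hours from 2058-11-28 02:56:00 is 2058-11-29 04:56:00 (crosses midnight).

2058-11-29 04:56:00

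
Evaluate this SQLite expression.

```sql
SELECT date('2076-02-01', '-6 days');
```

Going back 1 day from 2076-02-01 reaches 2076-01-31 (last day of January, 31 days).
Going back 5 days within January lands on 2076-01-26.

2076-01-26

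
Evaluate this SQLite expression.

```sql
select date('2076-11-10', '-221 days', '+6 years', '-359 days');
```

Applying '-221 days' to 2076-11-10: counting 221 days back gives 2076-04-03.
Adding +6 years to 2076-04-03 gives 2082-04-03.
Applying '-359 days' to 2082-04-03: counting 359 days back gives 2081-04-09.

2081-04-09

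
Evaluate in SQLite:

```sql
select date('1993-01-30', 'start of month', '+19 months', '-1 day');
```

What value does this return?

`start of month` rewinds 1993-01-30 to 1993-01-01.
Adding +19 months to 1993-01-01 gives 1994-08-01.
Going back 1 day from 1994-08-01 reaches 1994-07-31 (last day of July, 31 days).

1994-07-31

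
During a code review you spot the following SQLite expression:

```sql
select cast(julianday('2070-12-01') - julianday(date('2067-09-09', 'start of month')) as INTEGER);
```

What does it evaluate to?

`start of month` rewinds 2067-09-09 to 2067-09-01.
29 days remain in September 2067 after the 1st (30 − 1).
Full months from October 2067 through November 2070 contribute their day counts.
Then 1 day into December 2070.
Total: 29 + 31 + 30 + 31 + 31 + 29 + 31 + 30 + 31 + 30 + 31 + 31 + 30 + 31 + 30 + 31 + 31 + 28 + 31 + 30 + 31 + 30 + 31 + 31 + 30 + 31 + 30 + 31 + 31 + 28 + 31 + 30 + 31 + 30 + 31 + 31 + 30 + 31 + 30 + 1 = 1187.

1187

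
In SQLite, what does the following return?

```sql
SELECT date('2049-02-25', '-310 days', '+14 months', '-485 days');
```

Applying '-310 days' to 2049-02-25: counting 310 days back gives 2048-04-21.
Adding +14 months to 2048-04-21 gives 2049-06-21.
Applying '-485 days' to 2049-06-21: counting 485 days back gives 2048-02-22.

2048-02-22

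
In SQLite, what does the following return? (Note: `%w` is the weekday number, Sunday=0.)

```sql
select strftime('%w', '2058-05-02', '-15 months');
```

5

First apply '-15 months': 2058-05-02 → 2057-02-02.
2057-02-02 is a Friday; with Sunday=0 that is 5.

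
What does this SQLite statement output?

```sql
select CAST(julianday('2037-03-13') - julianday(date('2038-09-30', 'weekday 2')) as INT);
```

-571

`weekday 2` advances to the next Tuesday; 2038-09-30 is a Thursday, so it moves forward to 2038-10-05.
18 days remain in March 2037 after the 13th (31 − 13).
Full months from April 2037 through September 2038 contribute their day counts.
Then 5 days into October 2038.
Total: 18 + 30 + 31 + 30 + 31 + 31 + 30 + 31 + 30 + 31 + 31 + 28 + 31 + 30 + 31 + 30 + 31 + 31 + 30 + 5 = 571.
The subtraction is earlier − later, so the result is −571 → -571.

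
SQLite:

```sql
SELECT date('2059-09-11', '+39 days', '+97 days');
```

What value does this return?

2060-01-25

September 2059 has 30 days; 19 remain after the 11th, so 20 days reach 2059-10-01.
Advancing 19 more days within October lands on 2059-10-20.
Applying '+97 days' to 2059-10-20: counting 97 days forward gives 2060-01-25.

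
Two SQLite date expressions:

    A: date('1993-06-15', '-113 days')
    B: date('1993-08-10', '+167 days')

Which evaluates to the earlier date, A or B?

A

A = 1993-02-22.
B = 1994-01-24.
A is earlier.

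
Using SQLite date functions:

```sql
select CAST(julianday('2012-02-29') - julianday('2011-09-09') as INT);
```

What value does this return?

21 days remain in September 2011 after the 9th (30 − 9).
October 2011: 31 days.
November 2011: 30 days.
December 2011: 31 days.
January 2012: 31 days.
Then 29 days into February 2012.
Total: 21 + 31 + 30 + 31 + 31 + 29 = 173.

173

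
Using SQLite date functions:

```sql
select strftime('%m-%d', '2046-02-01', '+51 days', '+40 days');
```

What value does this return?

First apply '+51 days', '+40 days': 2046-02-01 → 2046-05-03.
`%m-%d` extracts the month-day: 05-03.

05-03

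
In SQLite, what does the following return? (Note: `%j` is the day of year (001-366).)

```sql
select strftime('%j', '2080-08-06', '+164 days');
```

017

First apply '+164 days': 2080-08-06 → 2081-01-17.
Day-of-year for 2081-01-17: days since 2081-01-01 inclusive = 17, zero-padded to 017.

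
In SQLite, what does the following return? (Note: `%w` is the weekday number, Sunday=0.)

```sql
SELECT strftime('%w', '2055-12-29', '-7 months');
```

6

First apply '-7 months': 2055-12-29 → 2055-05-29.
2055-05-29 is a Saturday; with Sunday=0 that is 6.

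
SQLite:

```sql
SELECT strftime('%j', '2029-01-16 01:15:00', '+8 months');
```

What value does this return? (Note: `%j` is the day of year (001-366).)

First apply '+8 months': 2029-01-16 01:15:00 → 2029-09-16 01:15:00.
Day-of-year for 2029-09-16: days since 2029-01-01 inclusive = 259, zero-padded to 259.

259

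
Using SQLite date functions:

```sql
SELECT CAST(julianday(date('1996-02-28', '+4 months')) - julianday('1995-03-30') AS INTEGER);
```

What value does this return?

Adding +4 months to 1996-02-28 gives 1996-06-28.
1 day remains in March 1995 after the 30th (31 − 30).
Full months from April 1995 through May 1996 contribute their day counts.
Then 28 days into June 1996.
Total: 1 + 30 + 31 + 30 + 31 + 31 + 30 + 31 + 30 + 31 + 31 + 29 + 31 + 30 + 31 + 28 = 456.

456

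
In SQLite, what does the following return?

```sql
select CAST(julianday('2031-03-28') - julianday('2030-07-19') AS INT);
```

252

12 days remain in July 2030 after the 19th (31 − 19).
Full months from August 2030 through February 2031 contribute their day counts.
Then 28 days into March 2031.
Total: 12 + 31 + 30 + 31 + 30 + 31 + 31 + 28 + 28 = 252.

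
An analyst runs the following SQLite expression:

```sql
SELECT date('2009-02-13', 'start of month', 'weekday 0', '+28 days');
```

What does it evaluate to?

`start of month` rewinds 2009-02-13 to 2009-02-01.
`weekday 0` advances to the next Sunday; 2009-02-01 is already a Sunday, so it stays at 2009-02-01.
February 2009 has 28 days; 27 remain after the 1st, so 28 days reach 2009-03-01.

2009-03-01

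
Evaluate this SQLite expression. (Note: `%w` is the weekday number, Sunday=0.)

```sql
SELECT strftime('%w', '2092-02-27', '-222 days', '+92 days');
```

6

First apply '-222 days', '+92 days': 2092-02-27 → 2091-10-20.
2091-10-20 is a Saturday; with Sunday=0 that is 6.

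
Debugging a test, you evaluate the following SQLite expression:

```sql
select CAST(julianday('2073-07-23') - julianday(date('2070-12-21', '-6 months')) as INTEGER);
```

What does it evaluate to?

Adding -6 months to 2070-12-21 gives 2070-06-21.
9 days remain in June 2070 after the 21st (30 − 21).
Full months from July 2070 through June 2073 contribute their day counts.
Then 23 days into July 2073.
Total: 9 + 31 + 31 + 30 + 31 + 30 + 31 + 31 + 28 + 31 + 30 + 31 + 30 + 31 + 31 + 30 + 31 + 30 + 31 + 31 + 29 + 31 + 30 + 31 + 30 + 31 + 31 + 30 + 31 + 30 + 31 + 31 + 28 + 31 + 30 + 31 + 30 + 23 = 1128.

1128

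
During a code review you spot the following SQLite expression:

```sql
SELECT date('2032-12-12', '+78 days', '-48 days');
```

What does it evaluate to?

2033-01-11

Applying '+78 days' to 2032-12-12: counting 78 days forward gives 2033-02-28.
Applying '-48 days' to 2033-02-28: counting 48 days back gives 2033-01-11.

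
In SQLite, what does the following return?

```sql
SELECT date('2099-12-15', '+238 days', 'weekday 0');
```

2100-08-15

Applying '+238 days' to 2099-12-15: counting 238 days forward gives 2100-08-10.
`weekday 0` advances to the next Sunday; 2100-08-10 is a Tuesday, so it moves forward to 2100-08-15.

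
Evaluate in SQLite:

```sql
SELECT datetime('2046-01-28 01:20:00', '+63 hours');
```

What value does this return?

2046-01-30 16:20:00

+63 hours from 2046-01-28 01:20:00 is 2046-01-30 16:20:00 (crosses midnight).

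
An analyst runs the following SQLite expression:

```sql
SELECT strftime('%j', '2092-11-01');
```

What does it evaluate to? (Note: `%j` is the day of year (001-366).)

Day-of-year for 2092-11-01: days since 2092-01-01 inclusive = 306, zero-padded to 306.

306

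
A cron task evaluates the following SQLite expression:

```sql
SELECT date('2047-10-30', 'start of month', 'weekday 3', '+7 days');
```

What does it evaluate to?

2047-10-09

`start of month` rewinds 2047-10-30 to 2047-10-01.
`weekday 3` advances to the next Wednesday; 2047-10-01 is a Tuesday, so it moves forward to 2047-10-02.
Advancing 7 more days within October lands on 2047-10-09.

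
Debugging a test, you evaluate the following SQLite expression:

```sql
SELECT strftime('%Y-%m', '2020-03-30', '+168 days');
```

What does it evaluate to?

First apply '+168 days': 2020-03-30 → 2020-09-14.
`%Y-%m` extracts the year-month: 2020-09.

2020-09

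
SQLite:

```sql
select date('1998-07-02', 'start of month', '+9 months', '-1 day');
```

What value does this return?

1999-03-31

`start of month` rewinds 1998-07-02 to 1998-07-01.
Adding +9 months to 1998-07-01 gives 1999-04-01.
Going back 1 day from 1999-04-01 reaches 1999-03-31 (last day of March, 31 days).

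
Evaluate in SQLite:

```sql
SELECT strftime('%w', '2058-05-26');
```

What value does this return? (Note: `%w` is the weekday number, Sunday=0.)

0

2058-05-26 is a Sunday; with Sunday=0 that is 0.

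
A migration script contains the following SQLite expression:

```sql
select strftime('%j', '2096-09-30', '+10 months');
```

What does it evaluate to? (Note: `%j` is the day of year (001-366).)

211

First apply '+10 months': 2096-09-30 → 2097-07-30.
Day-of-year for 2097-07-30: days since 2097-01-01 inclusive = 211, zero-padded to 211.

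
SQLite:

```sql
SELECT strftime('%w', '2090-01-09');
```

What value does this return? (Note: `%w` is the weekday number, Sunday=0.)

2090-01-09 is a Monday; with Sunday=0 that is 1.

1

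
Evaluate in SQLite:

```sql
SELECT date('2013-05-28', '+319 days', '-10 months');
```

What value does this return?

2013-06-12

Applying '+319 days' to 2013-05-28: counting 319 days forward gives 2014-04-12.
Adding -10 months to 2014-04-12 gives 2013-06-12.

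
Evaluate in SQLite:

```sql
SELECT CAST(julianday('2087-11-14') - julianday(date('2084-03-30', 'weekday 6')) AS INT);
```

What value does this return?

`weekday 6` advances to the next Saturday; 2084-03-30 is a Thursday, so it moves forward to 2084-04-01.
29 days remain in April 2084 after the 1st (30 − 1).
Full months from May 2084 through October 2087 contribute their day counts.
Then 14 days into November 2087.
Total: 29 + 31 + 30 + 31 + 31 + 30 + 31 + 30 + 31 + 31 + 28 + 31 + 30 + 31 + 30 + 31 + 31 + 30 + 31 + 30 + 31 + 31 + 28 + 31 + 30 + 31 + 30 + 31 + 31 + 30 + 31 + 30 + 31 + 31 + 28 + 31 + 30 + 31 + 30 + 31 + 31 + 30 + 31 + 14 = 1322.

1322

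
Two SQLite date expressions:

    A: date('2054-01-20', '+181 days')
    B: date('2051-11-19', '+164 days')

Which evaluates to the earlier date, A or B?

A = 2054-07-20.
B = 2052-05-01.
B is earlier.

B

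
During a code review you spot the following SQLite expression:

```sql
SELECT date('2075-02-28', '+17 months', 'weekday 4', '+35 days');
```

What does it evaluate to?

2076-09-03

Adding +17 months to 2075-02-28 gives 2076-07-28.
`weekday 4` advances to the next Thursday; 2076-07-28 is a Tuesday, so it moves forward to 2076-07-30.
July 2076 has 31 days; 1 remain after the 30th, so 2 days reach 2076-08-01.
August 2076 has 31 days; 30 remain after the 1st, so 31 days reach 2076-09-01.
Advancing 2 more days within September lands on 2076-09-03.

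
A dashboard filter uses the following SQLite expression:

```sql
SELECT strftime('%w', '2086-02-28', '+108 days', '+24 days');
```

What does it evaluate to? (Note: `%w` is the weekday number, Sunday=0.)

First apply '+108 days', '+24 days': 2086-02-28 → 2086-07-10.
2086-07-10 is a Wednesday; with Sunday=0 that is 3.

3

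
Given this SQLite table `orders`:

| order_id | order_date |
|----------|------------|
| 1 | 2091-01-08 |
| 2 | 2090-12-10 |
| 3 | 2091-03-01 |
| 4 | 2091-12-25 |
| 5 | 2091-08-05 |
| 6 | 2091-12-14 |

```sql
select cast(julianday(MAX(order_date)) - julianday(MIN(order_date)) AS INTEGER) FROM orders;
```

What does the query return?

380

MIN = 2090-12-10, MAX = 2091-12-25.
21 days remain in December 2090 after the 10th (31 − 10).
Full months from January 2091 through November 2091 contribute their day counts.
Then 25 days into December 2091.
Total: 21 + 31 + 28 + 31 + 30 + 31 + 30 + 31 + 31 + 30 + 31 + 30 + 25 = 380.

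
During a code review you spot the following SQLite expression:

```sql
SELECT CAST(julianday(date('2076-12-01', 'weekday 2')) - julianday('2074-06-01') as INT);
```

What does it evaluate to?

914

`weekday 2` advances to the next Tuesday; 2076-12-01 is already a Tuesday, so it stays at 2076-12-01.
29 days remain in June 2074 after the 1st (30 − 1).
Full months from July 2074 through November 2076 contribute their day counts.
Then 1 day into December 2076.
Total: 29 + 31 + 31 + 30 + 31 + 30 + 31 + 31 + 28 + 31 + 30 + 31 + 30 + 31 + 31 + 30 + 31 + 30 + 31 + 31 + 29 + 31 + 30 + 31 + 30 + 31 + 31 + 30 + 31 + 30 + 1 = 914.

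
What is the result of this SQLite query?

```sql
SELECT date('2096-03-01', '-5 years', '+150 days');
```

Adding -5 years to 2096-03-01 gives 2091-03-01.
Applying '+150 days' to 2091-03-01: counting 150 days forward gives 2091-07-29.

2091-07-29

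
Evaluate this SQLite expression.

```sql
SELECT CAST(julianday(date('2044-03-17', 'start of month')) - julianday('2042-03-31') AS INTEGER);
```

`start of month` rewinds 2044-03-17 to 2044-03-01.
0 days remain in March 2042 after the 31st (31 − 31).
Full months from April 2042 through February 2044 contribute their day counts.
Then 1 day into March 2044.
Total: 0 + 30 + 31 + 30 + 31 + 31 + 30 + 31 + 30 + 31 + 31 + 28 + 31 + 30 + 31 + 30 + 31 + 31 + 30 + 31 + 30 + 31 + 31 + 29 + 1 = 701.

701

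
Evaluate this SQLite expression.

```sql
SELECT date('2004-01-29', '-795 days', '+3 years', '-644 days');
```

Applying '-795 days' to 2004-01-29: counting 795 days back gives 2001-11-25.
Adding +3 years to 2001-11-25 gives 2004-11-25.
Applying '-644 days' to 2004-11-25: counting 644 days back gives 2003-02-20.

2003-02-20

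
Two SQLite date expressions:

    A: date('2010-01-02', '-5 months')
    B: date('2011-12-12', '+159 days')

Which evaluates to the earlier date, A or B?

A = 2009-08-02.
B = 2012-05-19.
A is earlier.

A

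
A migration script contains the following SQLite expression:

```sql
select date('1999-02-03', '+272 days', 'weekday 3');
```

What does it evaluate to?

Applying '+272 days' to 1999-02-03: counting 272 days forward gives 1999-11-02.
`weekday 3` advances to the next Wednesday; 1999-11-02 is a Tuesday, so it moves forward to 1999-11-03.

1999-11-03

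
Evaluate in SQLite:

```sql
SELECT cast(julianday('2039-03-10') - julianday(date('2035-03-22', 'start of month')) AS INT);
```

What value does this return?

1470

`start of month` rewinds 2035-03-22 to 2035-03-01.
30 days remain in March 2035 after the 1st (31 − 1).
Full months from April 2035 through February 2039 contribute their day counts.
Then 10 days into March 2039.
Total: 30 + 30 + 31 + 30 + 31 + 31 + 30 + 31 + 30 + 31 + 31 + 29 + 31 + 30 + 31 + 30 + 31 + 31 + 30 + 31 + 30 + 31 + 31 + 28 + 31 + 30 + 31 + 30 + 31 + 31 + 30 + 31 + 30 + 31 + 31 + 28 + 31 + 30 + 31 + 30 + 31 + 31 + 30 + 31 + 30 + 31 + 31 + 28 + 10 = 1470.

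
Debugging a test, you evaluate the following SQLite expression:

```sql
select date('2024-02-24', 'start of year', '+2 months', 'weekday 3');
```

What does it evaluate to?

2024-03-06

`start of year` rewinds 2024-02-24 to 2024-01-01.
Adding +2 months to 2024-01-01 gives 2024-03-01.
`weekday 3` advances to the next Wednesday; 2024-03-01 is a Friday, so it moves forward to 2024-03-06.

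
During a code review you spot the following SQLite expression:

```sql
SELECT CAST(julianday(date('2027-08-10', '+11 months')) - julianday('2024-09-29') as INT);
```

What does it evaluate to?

1380

Adding +11 months to 2027-08-10 gives 2028-07-10.
1 day remains in September 2024 after the 29th (30 − 29).
Full months from October 2024 through June 2028 contribute their day counts.
Then 10 days into July 2028.
Total: 1 + 31 + 30 + 31 + 31 + 28 + 31 + 30 + 31 + 30 + 31 + 31 + 30 + 31 + 30 + 31 + 31 + 28 + 31 + 30 + 31 + 30 + 31 + 31 + 30 + 31 + 30 + 31 + 31 + 28 + 31 + 30 + 31 + 30 + 31 + 31 + 30 + 31 + 30 + 31 + 31 + 29 + 31 + 30 + 31 + 30 + 10 = 1380.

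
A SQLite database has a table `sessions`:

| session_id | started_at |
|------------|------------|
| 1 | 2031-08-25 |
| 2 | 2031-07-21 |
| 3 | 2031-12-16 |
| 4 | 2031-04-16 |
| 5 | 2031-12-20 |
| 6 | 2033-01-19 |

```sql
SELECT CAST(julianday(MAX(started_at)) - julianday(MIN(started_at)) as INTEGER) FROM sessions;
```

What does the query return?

MIN = 2031-04-16, MAX = 2033-01-19.
14 days remain in April 2031 after the 16th (30 − 16).
Full months from May 2031 through December 2032 contribute their day counts.
Then 19 days into January 2033.
Total: 14 + 31 + 30 + 31 + 31 + 30 + 31 + 30 + 31 + 31 + 29 + 31 + 30 + 31 + 30 + 31 + 31 + 30 + 31 + 30 + 31 + 19 = 644.

644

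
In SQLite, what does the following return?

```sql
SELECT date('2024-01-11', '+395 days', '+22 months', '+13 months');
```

Applying '+395 days' to 2024-01-11: counting 395 days forward gives 2025-02-09.
Adding +22 months to 2025-02-09 gives 2026-12-09.
Adding +13 months to 2026-12-09 gives 2028-01-09.

2028-01-09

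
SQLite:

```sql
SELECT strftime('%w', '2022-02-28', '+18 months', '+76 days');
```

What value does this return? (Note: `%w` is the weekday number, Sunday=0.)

0

First apply '+18 months', '+76 days': 2022-02-28 → 2023-11-12.
2023-11-12 is a Sunday; with Sunday=0 that is 0.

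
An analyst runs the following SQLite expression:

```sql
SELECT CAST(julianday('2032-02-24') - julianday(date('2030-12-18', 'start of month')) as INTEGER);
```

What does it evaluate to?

`start of month` rewinds 2030-12-18 to 2030-12-01.
30 days remain in December 2030 after the 1st (31 − 1).
Full months from January 2031 through January 2032 contribute their day counts.
Then 24 days into February 2032.
Total: 30 + 31 + 28 + 31 + 30 + 31 + 30 + 31 + 31 + 30 + 31 + 30 + 31 + 31 + 24 = 450.

450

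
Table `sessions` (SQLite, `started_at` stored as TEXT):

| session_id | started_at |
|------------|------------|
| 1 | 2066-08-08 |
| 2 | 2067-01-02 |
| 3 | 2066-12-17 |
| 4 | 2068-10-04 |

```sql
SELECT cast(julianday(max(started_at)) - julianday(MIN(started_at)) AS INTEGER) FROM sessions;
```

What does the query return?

788

MIN = 2066-08-08, MAX = 2068-10-04.
23 days remain in August 2066 after the 8th (31 − 8).
Full months from September 2066 through September 2068 contribute their day counts.
Then 4 days into October 2068.
Total: 23 + 30 + 31 + 30 + 31 + 31 + 28 + 31 + 30 + 31 + 30 + 31 + 31 + 30 + 31 + 30 + 31 + 31 + 29 + 31 + 30 + 31 + 30 + 31 + 31 + 30 + 4 = 788.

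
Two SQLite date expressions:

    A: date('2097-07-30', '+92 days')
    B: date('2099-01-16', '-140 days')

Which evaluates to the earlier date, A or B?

A = 2097-10-30.
B = 2098-08-29.
A is earlier.

A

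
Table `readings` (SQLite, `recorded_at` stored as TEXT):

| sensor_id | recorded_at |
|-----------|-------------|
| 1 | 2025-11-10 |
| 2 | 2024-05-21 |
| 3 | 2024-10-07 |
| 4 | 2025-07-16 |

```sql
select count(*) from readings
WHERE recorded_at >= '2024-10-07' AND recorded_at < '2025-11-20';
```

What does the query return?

3

Rows in [2024-10-07, 2025-11-20): 2025-11-10, 2024-10-07, 2025-07-16 → 3 rows.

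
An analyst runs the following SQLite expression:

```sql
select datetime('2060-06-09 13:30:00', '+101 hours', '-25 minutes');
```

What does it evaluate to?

+101 hours from 2060-06-09 13:30:00 is 2060-06-13 18:30:00 (crosses midnight).
-25 minutes from 2060-06-13 18:30:00 is 2060-06-13 18:05:00.

2060-06-13 18:05:00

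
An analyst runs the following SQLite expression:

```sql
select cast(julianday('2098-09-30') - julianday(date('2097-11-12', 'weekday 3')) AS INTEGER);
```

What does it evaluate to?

321

`weekday 3` advances to the next Wednesday; 2097-11-12 is a Tuesday, so it moves forward to 2097-11-13.
17 days remain in November 2097 after the 13th (30 − 13).
Full months from December 2097 through August 2098 contribute their day counts.
Then 30 days into September 2098.
Total: 17 + 31 + 31 + 28 + 31 + 30 + 31 + 30 + 31 + 31 + 30 = 321.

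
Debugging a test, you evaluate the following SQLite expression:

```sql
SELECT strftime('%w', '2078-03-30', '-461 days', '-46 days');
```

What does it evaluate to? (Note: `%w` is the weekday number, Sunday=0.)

First apply '-461 days', '-46 days': 2078-03-30 → 2076-11-08.
2076-11-08 is a Sunday; with Sunday=0 that is 0.

0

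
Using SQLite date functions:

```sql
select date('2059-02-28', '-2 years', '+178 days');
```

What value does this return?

2057-08-25

Adding -2 years to 2059-02-28 gives 2057-02-28.
Applying '+178 days' to 2057-02-28: counting 178 days forward gives 2057-08-25.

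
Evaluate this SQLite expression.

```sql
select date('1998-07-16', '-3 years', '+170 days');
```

1996-01-02

Adding -3 years to 1998-07-16 gives 1995-07-16.
Applying '+170 days' to 1995-07-16: counting 170 days forward gives 1996-01-02.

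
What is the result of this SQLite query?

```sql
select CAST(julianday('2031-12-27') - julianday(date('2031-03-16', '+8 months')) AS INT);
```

41

Adding +8 months to 2031-03-16 gives 2031-11-16.
14 days remain in November 2031 after the 16th (30 − 16).
Then 27 days into December 2031.
Total: 14 + 27 = 41.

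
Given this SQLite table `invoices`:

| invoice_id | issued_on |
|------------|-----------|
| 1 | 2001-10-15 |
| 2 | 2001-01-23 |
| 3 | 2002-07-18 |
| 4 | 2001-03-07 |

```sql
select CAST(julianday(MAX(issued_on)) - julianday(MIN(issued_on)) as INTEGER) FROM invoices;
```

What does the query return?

541

MIN = 2001-01-23, MAX = 2002-07-18.
8 days remain in January 2001 after the 23rd (31 − 23).
Full months from February 2001 through June 2002 contribute their day counts.
Then 18 days into July 2002.
Total: 8 + 28 + 31 + 30 + 31 + 30 + 31 + 31 + 30 + 31 + 30 + 31 + 31 + 28 + 31 + 30 + 31 + 30 + 18 = 541.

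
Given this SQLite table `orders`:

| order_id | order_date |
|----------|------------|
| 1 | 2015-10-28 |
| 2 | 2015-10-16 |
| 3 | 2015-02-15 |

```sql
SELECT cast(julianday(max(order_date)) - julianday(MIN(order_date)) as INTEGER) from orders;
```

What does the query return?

MIN = 2015-02-15, MAX = 2015-10-28.
13 days remain in February 2015 after the 15th (28 − 15).
Full months from March 2015 through September 2015 contribute their day counts.
Then 28 days into October 2015.
Total: 13 + 31 + 30 + 31 + 30 + 31 + 31 + 30 + 28 = 255.

255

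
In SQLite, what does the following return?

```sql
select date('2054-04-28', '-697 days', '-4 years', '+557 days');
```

Applying '-697 days' to 2054-04-28: counting 697 days back gives 2052-05-31.
Adding -4 years to 2052-05-31 gives 2048-05-31.
Applying '+557 days' to 2048-05-31: counting 557 days forward gives 2049-12-09.

2049-12-09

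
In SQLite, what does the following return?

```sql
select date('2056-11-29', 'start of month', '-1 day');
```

2056-10-31

`start of month` rewinds 2056-11-29 to 2056-11-01.
Going back 1 day from 2056-11-01 reaches 2056-10-31 (last day of October, 31 days).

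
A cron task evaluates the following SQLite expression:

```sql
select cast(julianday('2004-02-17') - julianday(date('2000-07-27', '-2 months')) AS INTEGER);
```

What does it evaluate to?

1361

Adding -2 months to 2000-07-27 gives 2000-05-27.
4 days remain in May 2000 after the 27th (31 − 27).
Full months from June 2000 through January 2004 contribute their day counts.
Then 17 days into February 2004.
Total: 4 + 30 + 31 + 31 + 30 + 31 + 30 + 31 + 31 + 28 + 31 + 30 + 31 + 30 + 31 + 31 + 30 + 31 + 30 + 31 + 31 + 28 + 31 + 30 + 31 + 30 + 31 + 31 + 30 + 31 + 30 + 31 + 31 + 28 + 31 + 30 + 31 + 30 + 31 + 31 + 30 + 31 + 30 + 31 + 31 + 17 = 1361.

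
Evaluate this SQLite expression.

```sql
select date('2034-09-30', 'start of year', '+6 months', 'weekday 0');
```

`start of year` rewinds 2034-09-30 to 2034-01-01.
Adding +6 months to 2034-01-01 gives 2034-07-01.
`weekday 0` advances to the next Sunday; 2034-07-01 is a Saturday, so it moves forward to 2034-07-02.

2034-07-02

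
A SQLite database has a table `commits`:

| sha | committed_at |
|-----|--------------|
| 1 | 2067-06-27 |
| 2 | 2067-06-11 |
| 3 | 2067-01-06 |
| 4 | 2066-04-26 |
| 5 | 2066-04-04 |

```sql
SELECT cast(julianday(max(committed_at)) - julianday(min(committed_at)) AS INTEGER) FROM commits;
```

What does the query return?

449

MIN = 2066-04-04, MAX = 2067-06-27.
26 days remain in April 2066 after the 4th (30 − 4).
Full months from May 2066 through May 2067 contribute their day counts.
Then 27 days into June 2067.
Total: 26 + 31 + 30 + 31 + 31 + 30 + 31 + 30 + 31 + 31 + 28 + 31 + 30 + 31 + 27 = 449.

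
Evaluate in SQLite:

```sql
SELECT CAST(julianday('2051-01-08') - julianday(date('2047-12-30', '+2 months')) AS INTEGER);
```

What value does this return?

Adding +2 months to 2047-12-30 targets 2048-02-30. February 2048 has only 29 days, so SQLite normalizes the 1-day overflow forward to 2048-03-01.
30 days remain in March 2048 after the 1st (31 − 1).
Full months from April 2048 through December 2050 contribute their day counts.
Then 8 days into January 2051.
Total: 30 + 30 + 31 + 30 + 31 + 31 + 30 + 31 + 30 + 31 + 31 + 28 + 31 + 30 + 31 + 30 + 31 + 31 + 30 + 31 + 30 + 31 + 31 + 28 + 31 + 30 + 31 + 30 + 31 + 31 + 30 + 31 + 30 + 31 + 8 = 1043.

1043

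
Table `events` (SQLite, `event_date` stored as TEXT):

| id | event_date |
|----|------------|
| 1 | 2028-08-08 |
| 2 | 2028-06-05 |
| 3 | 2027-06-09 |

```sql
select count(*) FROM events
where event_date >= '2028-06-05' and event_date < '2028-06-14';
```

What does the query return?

Rows in [2028-06-05, 2028-06-14): 2028-06-05 → 1 row.

1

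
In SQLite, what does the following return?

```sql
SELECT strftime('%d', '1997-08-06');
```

`%d` extracts the 2-digit day of month: 06.

06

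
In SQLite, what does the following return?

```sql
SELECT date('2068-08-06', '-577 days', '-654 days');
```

Applying '-577 days' to 2068-08-06: counting 577 days back gives 2067-01-07.
Applying '-654 days' to 2067-01-07: counting 654 days back gives 2065-03-24.

2065-03-24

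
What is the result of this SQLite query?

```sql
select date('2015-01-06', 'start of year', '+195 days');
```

2015-07-15

`start of year` rewinds 2015-01-06 to 2015-01-01.
Applying '+195 days' to 2015-01-01: counting 195 days forward gives 2015-07-15.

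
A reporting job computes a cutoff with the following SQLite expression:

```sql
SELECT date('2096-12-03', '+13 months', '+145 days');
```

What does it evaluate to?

2098-05-28

Adding +13 months to 2096-12-03 gives 2098-01-03.
Applying '+145 days' to 2098-01-03: counting 145 days forward gives 2098-05-28.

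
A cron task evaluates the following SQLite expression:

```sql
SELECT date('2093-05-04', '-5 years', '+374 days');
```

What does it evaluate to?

Adding -5 years to 2093-05-04 gives 2088-05-04.
Applying '+374 days' to 2088-05-04: counting 374 days forward gives 2089-05-13.

2089-05-13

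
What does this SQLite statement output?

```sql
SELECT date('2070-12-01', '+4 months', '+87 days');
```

2071-06-27

Adding +4 months to 2070-12-01 gives 2071-04-01.
Applying '+87 days' to 2071-04-01: counting 87 days forward gives 2071-06-27.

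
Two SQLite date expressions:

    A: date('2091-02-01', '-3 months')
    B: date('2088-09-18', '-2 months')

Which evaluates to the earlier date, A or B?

B

A = 2090-11-01.
B = 2088-07-18.
B is earlier.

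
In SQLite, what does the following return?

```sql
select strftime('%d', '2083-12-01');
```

01

`%d` extracts the 2-digit day of month: 01.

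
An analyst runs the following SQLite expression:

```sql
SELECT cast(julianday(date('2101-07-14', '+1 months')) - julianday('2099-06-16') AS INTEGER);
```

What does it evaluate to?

789

Adding +1 month to 2101-07-14 gives 2101-08-14.
14 days remain in June 2099 after the 16th (30 − 16).
Full months from July 2099 through July 2101 contribute their day counts.
Then 14 days into August 2101.
Total: 14 + 31 + 31 + 30 + 31 + 30 + 31 + 31 + 28 + 31 + 30 + 31 + 30 + 31 + 31 + 30 + 31 + 30 + 31 + 31 + 28 + 31 + 30 + 31 + 30 + 31 + 14 = 789.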